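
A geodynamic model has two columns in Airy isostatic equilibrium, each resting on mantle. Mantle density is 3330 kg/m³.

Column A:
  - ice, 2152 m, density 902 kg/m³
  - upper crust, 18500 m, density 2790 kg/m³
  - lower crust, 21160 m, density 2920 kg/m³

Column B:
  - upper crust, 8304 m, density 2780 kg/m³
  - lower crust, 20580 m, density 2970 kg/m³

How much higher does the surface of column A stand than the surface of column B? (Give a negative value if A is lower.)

For any compensation level in the mantle, the mantle terms cancel and isostasy reduces to e = (Σt_A − Σt_B) − (Σ(ρt)_A − Σ(ρt)_B) / ρ_m.
Σt_A = 41812 m; Σt_B = 28884 m; Σ(ρt)_A = 115343304; Σ(ρt)_B = 84207720 (in m·kg/m³).
e = (41812 − 28884) − (115343304 − 84207720) / 3330 = 3580 m.

3580 m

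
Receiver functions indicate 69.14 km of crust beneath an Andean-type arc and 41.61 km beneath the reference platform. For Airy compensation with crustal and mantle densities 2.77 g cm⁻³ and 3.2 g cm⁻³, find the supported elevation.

3.7 km

Excess crust Δ = 69.14 km − 41.61 km = 27.53 km, split between elevation h and root r with h + r = Δ.
Airy balance ρ_c h = (ρ_m − ρ_c) r gives r = h ρ_c/(ρ_m − ρ_c), so h (1 + ρ_c/(ρ_m − ρ_c)) = Δ, i.e. h = Δ (ρ_m − ρ_c)/ρ_m.
h = 27.53 km × 0.43/3.2 = 3.7 km.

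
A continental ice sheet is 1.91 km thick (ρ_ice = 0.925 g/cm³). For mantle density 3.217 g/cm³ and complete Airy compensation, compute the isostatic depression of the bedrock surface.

By Archimedes' principle applied to the lithosphere: the ice load ρ_ice t is balanced by mantle displaced below, ρ_m s.
s = t ρ_ice / ρ_m = 1.91 km × 0.925/3.217 = 0.549 km.

0.549 km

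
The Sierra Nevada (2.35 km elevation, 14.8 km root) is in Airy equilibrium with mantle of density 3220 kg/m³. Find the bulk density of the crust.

2780 kg/m³

ρ_c h = (ρ_m − ρ_c) r → ρ_c (h + r) = ρ_m r → ρ_c = ρ_m r / (h + r).
ρ_c = 3220 × 14.8 km / (2.35 km + 14.8 km) = 2780 kg/m³.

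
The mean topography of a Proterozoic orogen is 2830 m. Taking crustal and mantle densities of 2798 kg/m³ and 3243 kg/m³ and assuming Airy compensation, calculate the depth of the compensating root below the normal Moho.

17800 m

In Airy isostatic equilibrium: the weight of the topography is balanced by the buoyancy of the root, ρ_c h = (ρ_m − ρ_c) r.
r = h · ρ_c / (ρ_m − ρ_c) = 2830 m × 2798 / (3243 − 2798) = 17800 m.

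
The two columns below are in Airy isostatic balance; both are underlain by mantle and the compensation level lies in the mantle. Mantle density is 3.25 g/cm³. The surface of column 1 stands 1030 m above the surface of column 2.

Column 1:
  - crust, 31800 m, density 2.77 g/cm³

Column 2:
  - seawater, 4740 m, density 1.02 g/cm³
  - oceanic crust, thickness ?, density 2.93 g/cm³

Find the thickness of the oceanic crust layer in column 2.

4210 m

Take the compensation level at the base of the deeper column (depth z_c below the surface of column 1) and equate Σ ρ_i t_i down to z_c; mantle fills any gap and the z_c terms cancel.
Column 1: 31800×2.77 + (z_c − 31800)×3.25
Column 2: 1030×0 + 4740×1.02 + x×2.93 + (z_c − 1030 − 4740 − x)×3.25
The z_c×3.25 term appears on both sides and cancels. Collect the known terms of each column as K = Σ(ρt)_known − 3.25 × (depth of known layers): K_1 = 88086 − 3.25×31800 = −15264; K_2 = 4834.8 − 3.25×(1030 + 4740) = −13917.7.
Balance: K_1 = K_2 − x×(3.25 − 2.93), so x = (K_2 − K_1)/(3.25 − 2.93) = 1346.3/0.32 = 4210 m.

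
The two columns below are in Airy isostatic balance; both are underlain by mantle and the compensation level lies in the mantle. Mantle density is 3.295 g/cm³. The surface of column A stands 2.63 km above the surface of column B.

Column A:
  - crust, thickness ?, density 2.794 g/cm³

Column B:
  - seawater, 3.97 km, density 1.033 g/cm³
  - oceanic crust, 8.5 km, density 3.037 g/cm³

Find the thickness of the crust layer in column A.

39.6 km

Take the compensation level at the base of the deeper column (depth z_c below the surface of column A) and equate Σ ρ_i t_i down to z_c; mantle fills any gap and the z_c terms cancel.
Column A: x×2.794 + (z_c − 0 − x)×3.295
Column B: 2.63×0 + 3.97×1.033 + 8.5×3.037 + (z_c − 2.63 − 12.47)×3.295
The z_c×3.295 term appears on both sides and cancels. Collect the known terms of each column as K = Σ(ρt)_known − 3.295 × (depth of known layers): K_A = 0 − 3.295×0 = 0; K_B = 29.91551 − 3.295×(2.63 + 12.47) = −19.83899.
Balance: K_A − x×(3.295 − 2.794) = K_B, so x = (K_A − K_B)/(3.295 − 2.794) = 19.839/0.501 = 39.6 km.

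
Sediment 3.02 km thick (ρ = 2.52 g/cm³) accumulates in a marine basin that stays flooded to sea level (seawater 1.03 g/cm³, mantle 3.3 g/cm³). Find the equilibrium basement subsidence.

1.98 km

Submarine loading: the sediment displaces seawater, and the subsidence is in turn flooded, so s (ρ_m − ρ_w) = t (ρ_sed − ρ_w).
s = 3.02 km × (2.52 − 1.03) / (3.3 − 1.03) = 1.98 km.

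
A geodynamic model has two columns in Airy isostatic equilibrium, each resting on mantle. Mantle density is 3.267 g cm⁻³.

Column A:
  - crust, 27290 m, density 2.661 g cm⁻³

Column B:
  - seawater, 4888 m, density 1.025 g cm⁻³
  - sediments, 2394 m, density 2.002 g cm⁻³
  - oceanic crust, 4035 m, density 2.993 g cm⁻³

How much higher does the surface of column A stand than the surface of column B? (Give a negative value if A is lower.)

442 m

For any compensation level in the mantle, the mantle terms cancel and isostasy reduces to e = (Σt_A − Σt_B) − (Σ(ρt)_A − Σ(ρt)_B) / ρ_m.
Σt_A = 27290 m; Σt_B = 11317 m; Σ(ρt)_A = 72618.69; Σ(ρt)_B = 21879.743 (in m·g cm⁻³).
e = (27290 − 11317) − (72618.69 − 21879.743) / 3.267 = 442 m.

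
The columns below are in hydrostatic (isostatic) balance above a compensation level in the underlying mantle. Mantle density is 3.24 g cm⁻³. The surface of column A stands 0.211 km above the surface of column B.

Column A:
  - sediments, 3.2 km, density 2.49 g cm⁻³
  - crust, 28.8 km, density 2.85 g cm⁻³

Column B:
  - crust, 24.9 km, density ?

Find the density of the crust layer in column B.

Take the compensation level at the base of the deeper column (depth z_c below the surface of column A) and equate Σ ρ_i t_i down to z_c; mantle fills any gap and the z_c terms cancel.
Column A: 3.2×2.49 + 28.8×2.85 + (z_c − 32)×3.24
Column B: 0.211×0 + 24.9×ρ + (z_c − 0.211 − 24.9)×3.24
The z_c×3.24 term appears on both sides and cancels. Collect the known terms of each column as K = Σ(ρt)_known − 3.24 × (depth of known layers): K_A = 90.048 − 3.24×32 = −13.632; K_B = 0 − 3.24×(0.211 + 24.9) = −81.35964.
Balance: K_A = K_B + 24.9×ρ, so ρ = (K_A − K_B)/24.9 = 67.7276/24.9 = 2.72 g cm⁻³.

2.72 g cm⁻³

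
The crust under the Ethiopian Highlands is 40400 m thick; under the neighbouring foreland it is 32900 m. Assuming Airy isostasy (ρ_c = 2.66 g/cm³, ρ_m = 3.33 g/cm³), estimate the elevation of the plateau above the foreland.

1510 m

Excess crust Δ = 40400 m − 32900 m = 7500 m, split between elevation h and root r with h + r = Δ.
Airy balance ρ_c h = (ρ_m − ρ_c) r gives r = h ρ_c/(ρ_m − ρ_c), so h (1 + ρ_c/(ρ_m − ρ_c)) = Δ, i.e. h = Δ (ρ_m − ρ_c)/ρ_m.
h = 7500 m × 0.67/3.33 = 1510 m.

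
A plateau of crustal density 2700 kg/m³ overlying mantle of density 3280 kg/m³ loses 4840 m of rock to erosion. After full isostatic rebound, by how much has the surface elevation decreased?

856 m

Rebound u = e ρ_c/ρ_m = 4840 m × 2700/3280 = 3984 m.
Net surface drop = e − u = 4840 m − 3984 m = e (ρ_m − ρ_c)/ρ_m = 856 m.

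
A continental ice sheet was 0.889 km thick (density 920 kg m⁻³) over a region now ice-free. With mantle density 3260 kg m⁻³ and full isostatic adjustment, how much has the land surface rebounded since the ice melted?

Removing the load lets mantle flow back in; uplift u satisfies ρ_ice t = ρ_m u.
u = t ρ_ice/ρ_m = 0.889 km × 920/3260 = 0.251 km.

0.251 km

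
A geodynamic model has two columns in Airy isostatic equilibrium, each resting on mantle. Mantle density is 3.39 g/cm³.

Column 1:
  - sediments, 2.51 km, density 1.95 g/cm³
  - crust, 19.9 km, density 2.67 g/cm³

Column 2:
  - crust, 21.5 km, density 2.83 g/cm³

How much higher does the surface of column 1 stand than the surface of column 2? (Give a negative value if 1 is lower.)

For any compensation level in the mantle, the mantle terms cancel and isostasy reduces to e = (Σt_1 − Σt_2) − (Σ(ρt)_1 − Σ(ρt)_2) / ρ_m.
Σt_1 = 22.41 km; Σt_2 = 21.5 km; Σ(ρt)_1 = 58.0275; Σ(ρt)_2 = 60.845 (in km·g/cm³).
e = (22.41 − 21.5) − (58.0275 − 60.845) / 3.39 = 1.74 km.

1.74 km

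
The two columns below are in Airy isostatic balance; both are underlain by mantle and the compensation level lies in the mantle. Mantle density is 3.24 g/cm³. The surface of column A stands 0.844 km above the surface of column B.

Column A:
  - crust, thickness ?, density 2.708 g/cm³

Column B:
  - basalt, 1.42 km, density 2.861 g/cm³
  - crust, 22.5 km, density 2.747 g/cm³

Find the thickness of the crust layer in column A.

Take the compensation level at the base of the deeper column (depth z_c below the surface of column A) and equate Σ ρ_i t_i down to z_c; mantle fills any gap and the z_c terms cancel.
Column A: x×2.708 + (z_c − 0 − x)×3.24
Column B: 0.844×0 + 1.42×2.861 + 22.5×2.747 + (z_c − 0.844 − 23.92)×3.24
The z_c×3.24 term appears on both sides and cancels. Collect the known terms of each column as K = Σ(ρt)_known − 3.24 × (depth of known layers): K_A = 0 − 3.24×0 = 0; K_B = 65.87012 − 3.24×(0.844 + 23.92) = −14.36524.
Balance: K_A − x×(3.24 − 2.708) = K_B, so x = (K_A − K_B)/(3.24 − 2.708) = 14.3652/0.532 = 27 km.

27 km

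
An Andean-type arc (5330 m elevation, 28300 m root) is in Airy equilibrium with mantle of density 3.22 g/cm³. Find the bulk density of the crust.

ρ_c h = (ρ_m − ρ_c) r → ρ_c (h + r) = ρ_m r → ρ_c = ρ_m r / (h + r).
ρ_c = 3.22 × 28300 m / (5330 m + 28300 m) = 2.71 g/cm³.

2.71 g/cm³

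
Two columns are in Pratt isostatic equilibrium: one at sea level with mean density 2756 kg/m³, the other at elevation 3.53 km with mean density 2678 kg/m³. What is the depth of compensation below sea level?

ρ_ref D = ρ (D + h) → D (ρ_ref − ρ) = ρ h.
D = ρ h/(ρ_ref − ρ) = 2678 × 3.53 km/(2756 − 2678) = 121 km.

121 km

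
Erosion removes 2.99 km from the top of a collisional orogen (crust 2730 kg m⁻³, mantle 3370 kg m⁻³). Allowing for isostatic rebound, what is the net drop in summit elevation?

0.568 km

Rebound u = e ρ_c/ρ_m = 2.99 km × 2730/3370 = 2.422 km.
Net surface drop = e − u = 2.99 km − 2.422 km = e (ρ_m − ρ_c)/ρ_m = 0.568 km.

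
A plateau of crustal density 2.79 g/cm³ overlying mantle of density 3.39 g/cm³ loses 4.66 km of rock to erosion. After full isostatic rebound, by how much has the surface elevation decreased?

Rebound u = e ρ_c/ρ_m = 4.66 km × 2.79/3.39 = 3.835 km.
Net surface drop = e − u = 4.66 km − 3.835 km = e (ρ_m − ρ_c)/ρ_m = 0.825 km.

0.825 km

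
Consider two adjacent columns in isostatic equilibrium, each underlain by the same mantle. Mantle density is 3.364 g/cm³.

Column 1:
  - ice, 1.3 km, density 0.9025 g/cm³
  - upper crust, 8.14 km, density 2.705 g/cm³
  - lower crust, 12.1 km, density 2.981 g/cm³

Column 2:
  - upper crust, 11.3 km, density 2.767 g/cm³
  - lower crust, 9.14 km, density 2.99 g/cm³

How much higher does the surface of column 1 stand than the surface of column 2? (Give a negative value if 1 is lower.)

For any compensation level in the mantle, the mantle terms cancel and isostasy reduces to e = (Σt_1 − Σt_2) − (Σ(ρt)_1 − Σ(ρt)_2) / ρ_m.
Σt_1 = 21.54 km; Σt_2 = 20.44 km; Σ(ρt)_1 = 59.26205; Σ(ρt)_2 = 58.5957 (in km·g/cm³).
e = (21.54 − 20.44) − (59.26205 − 58.5957) / 3.364 = 0.902 km.

0.902 km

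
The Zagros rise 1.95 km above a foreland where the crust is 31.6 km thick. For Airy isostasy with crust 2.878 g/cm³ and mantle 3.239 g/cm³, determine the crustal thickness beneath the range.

Root depth r = h ρ_c / (ρ_m − ρ_c) = 1.95 km × 2.878 / 0.361 = 15.55 km.
Total thickness = T + h + r = 31.6 km + 1.95 km + 15.55 km = 49.1 km.

49.1 km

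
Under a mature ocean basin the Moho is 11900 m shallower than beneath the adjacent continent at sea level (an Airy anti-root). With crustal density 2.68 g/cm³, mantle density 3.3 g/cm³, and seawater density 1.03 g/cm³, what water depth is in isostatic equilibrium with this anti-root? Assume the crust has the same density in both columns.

4470 m

Replacing a thickness d of crust by seawater at the top must be balanced by replacing crust with mantle at the base: d (ρ_c − ρ_w) = a (ρ_m − ρ_c).
d = a (ρ_m − ρ_c)/(ρ_c − ρ_w) = 11900 m × 0.62/1.65 = 4470 m.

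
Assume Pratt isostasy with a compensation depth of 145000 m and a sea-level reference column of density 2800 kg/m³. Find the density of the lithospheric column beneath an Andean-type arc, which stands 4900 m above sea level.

2710 kg/m³

Pratt balance: ρ_ref D = ρ (D + h).
ρ = ρ_ref D/(D + h) = 2800 × 145000 m/(145000 m + 4900 m) = 2710 kg/m³.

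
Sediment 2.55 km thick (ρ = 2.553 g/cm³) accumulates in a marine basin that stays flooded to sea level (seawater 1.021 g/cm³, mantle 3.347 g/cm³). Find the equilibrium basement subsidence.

Submarine loading: the sediment displaces seawater, and the subsidence is in turn flooded, so s (ρ_m − ρ_w) = t (ρ_sed − ρ_w).
s = 2.55 km × (2.553 − 1.021) / (3.347 − 1.021) = 1.68 km.

1.68 km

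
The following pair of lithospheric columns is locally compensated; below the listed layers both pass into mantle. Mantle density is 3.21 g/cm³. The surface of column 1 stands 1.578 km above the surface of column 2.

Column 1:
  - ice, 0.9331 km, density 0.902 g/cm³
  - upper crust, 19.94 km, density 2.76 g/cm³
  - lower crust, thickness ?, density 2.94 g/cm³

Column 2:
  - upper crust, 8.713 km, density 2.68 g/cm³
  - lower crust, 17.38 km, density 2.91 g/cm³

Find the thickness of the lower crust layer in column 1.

14 km

Take the compensation level at the base of the deeper column (depth z_c below the surface of column 1) and equate Σ ρ_i t_i down to z_c; mantle fills any gap and the z_c terms cancel.
Column 1: 0.9331×0.902 + 19.94×2.76 + x×2.94 + (z_c − 20.8731 − x)×3.21
Column 2: 1.578×0 + 8.713×2.68 + 17.38×2.91 + (z_c − 1.578 − 26.093)×3.21
The z_c×3.21 term appears on both sides and cancels. Collect the known terms of each column as K = Σ(ρt)_known − 3.21 × (depth of known layers): K_1 = 55.8760562 − 3.21×20.8731 = −11.1265948; K_2 = 73.92664 − 3.21×(1.578 + 26.093) = −14.89727.
Balance: K_1 − x×(3.21 − 2.94) = K_2, so x = (K_1 − K_2)/(3.21 − 2.94) = 3.77068/0.27 = 14 km.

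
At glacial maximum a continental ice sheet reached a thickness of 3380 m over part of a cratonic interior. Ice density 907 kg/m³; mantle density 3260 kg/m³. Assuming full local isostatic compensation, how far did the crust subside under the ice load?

By Archimedes' principle applied to the lithosphere: the ice load ρ_ice t is balanced by mantle displaced below, ρ_m s.
s = t ρ_ice / ρ_m = 3380 m × 907/3260 = 940 m.

940 m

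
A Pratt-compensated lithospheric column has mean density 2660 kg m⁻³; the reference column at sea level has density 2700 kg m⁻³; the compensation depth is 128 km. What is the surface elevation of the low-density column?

1.92 km

ρ_ref D = ρ (D + h) → h = D (ρ_ref − ρ)/ρ.
h = 128 km × (2700 − 2660)/2660 = 1.92 km.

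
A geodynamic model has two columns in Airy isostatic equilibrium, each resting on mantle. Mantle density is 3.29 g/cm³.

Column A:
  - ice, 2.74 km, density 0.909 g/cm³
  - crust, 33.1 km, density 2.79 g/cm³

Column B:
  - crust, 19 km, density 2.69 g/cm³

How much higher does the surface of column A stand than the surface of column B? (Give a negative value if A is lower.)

3.55 km

For any compensation level in the mantle, the mantle terms cancel and isostasy reduces to e = (Σt_A − Σt_B) − (Σ(ρt)_A − Σ(ρt)_B) / ρ_m.
Σt_A = 35.84 km; Σt_B = 19 km; Σ(ρt)_A = 94.83966; Σ(ρt)_B = 51.11 (in km·g/cm³).
e = (35.84 − 19) − (94.83966 − 51.11) / 3.29 = 3.55 km.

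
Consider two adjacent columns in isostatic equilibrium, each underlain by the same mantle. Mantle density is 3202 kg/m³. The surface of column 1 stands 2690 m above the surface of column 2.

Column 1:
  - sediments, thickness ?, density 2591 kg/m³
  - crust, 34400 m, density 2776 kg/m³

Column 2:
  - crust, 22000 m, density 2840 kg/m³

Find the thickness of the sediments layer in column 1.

3150 m

Take the compensation level at the base of the deeper column (depth z_c below the surface of column 1) and equate Σ ρ_i t_i down to z_c; mantle fills any gap and the z_c terms cancel.
Column 1: x×2591 + 34400×2776 + (z_c − 34400 − x)×3202
Column 2: 2690×0 + 22000×2840 + (z_c − 2690 − 22000)×3202
The z_c×3202 term appears on both sides and cancels. Collect the known terms of each column as K = Σ(ρt)_known − 3202 × (depth of known layers): K_1 = 95494400 − 3202×34400 = −14654400; K_2 = 62480000 − 3202×(2690 + 22000) = −16577380.
Balance: K_1 − x×(3202 − 2591) = K_2, so x = (K_1 − K_2)/(3202 − 2591) = 1922980/611 = 3150 m.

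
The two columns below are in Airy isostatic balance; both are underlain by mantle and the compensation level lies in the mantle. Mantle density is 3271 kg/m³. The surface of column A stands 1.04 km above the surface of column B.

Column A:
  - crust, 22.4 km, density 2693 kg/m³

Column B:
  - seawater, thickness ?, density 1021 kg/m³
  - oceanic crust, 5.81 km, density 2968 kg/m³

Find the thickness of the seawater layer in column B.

3.46 km

Take the compensation level at the base of the deeper column (depth z_c below the surface of column A) and equate Σ ρ_i t_i down to z_c; mantle fills any gap and the z_c terms cancel.
Column A: 22.4×2693 + (z_c − 22.4)×3271
Column B: 1.04×0 + x×1021 + 5.81×2968 + (z_c − 1.04 − 5.81 − x)×3271
The z_c×3271 term appears on both sides and cancels. Collect the known terms of each column as K = Σ(ρt)_known − 3271 × (depth of known layers): K_A = 60323.2 − 3271×22.4 = −12947.2; K_B = 17244.08 − 3271×(1.04 + 5.81) = −5162.27.
Balance: K_A = K_B − x×(3271 − 1021), so x = (K_B − K_A)/(3271 − 1021) = 7784.93/2250 = 3.46 km.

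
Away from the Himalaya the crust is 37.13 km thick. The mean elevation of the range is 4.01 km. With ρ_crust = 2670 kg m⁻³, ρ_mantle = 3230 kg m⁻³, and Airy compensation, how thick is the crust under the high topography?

Root depth r = h ρ_c / (ρ_m − ρ_c) = 4.01 km × 2670 / 560 = 19.12 km.
Total thickness = T + h + r = 37.13 km + 4.01 km + 19.12 km = 60.3 km.

60.3 km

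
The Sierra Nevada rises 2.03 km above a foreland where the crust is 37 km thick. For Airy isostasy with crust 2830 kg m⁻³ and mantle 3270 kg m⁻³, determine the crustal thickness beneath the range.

Root depth r = h ρ_c / (ρ_m − ρ_c) = 2.03 km × 2830 / 440 = 13.06 km.
Total thickness = T + h + r = 37 km + 2.03 km + 13.06 km = 52.1 km.

52.1 km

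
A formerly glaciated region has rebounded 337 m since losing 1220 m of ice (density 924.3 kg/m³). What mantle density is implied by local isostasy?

3350 kg/m³

ρ_m = ρ_ice t / u = 924.3 × 1220 m/337 m = 3350 kg/m³.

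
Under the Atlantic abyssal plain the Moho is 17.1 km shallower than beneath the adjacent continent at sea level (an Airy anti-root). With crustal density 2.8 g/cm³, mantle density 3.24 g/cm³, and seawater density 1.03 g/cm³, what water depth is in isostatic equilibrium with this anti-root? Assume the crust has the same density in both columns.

4.25 km

Replacing a thickness d of crust by seawater at the top must be balanced by replacing crust with mantle at the base: d (ρ_c − ρ_w) = a (ρ_m − ρ_c).
d = a (ρ_m − ρ_c)/(ρ_c − ρ_w) = 17.1 km × 0.44/1.77 = 4.25 km.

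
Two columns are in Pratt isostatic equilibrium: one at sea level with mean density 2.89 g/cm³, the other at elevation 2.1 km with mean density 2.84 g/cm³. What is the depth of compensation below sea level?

ρ_ref D = ρ (D + h) → D (ρ_ref − ρ) = ρ h.
D = ρ h/(ρ_ref − ρ) = 2.84 × 2.1 km/(2.89 − 2.84) = 119 km.

119 km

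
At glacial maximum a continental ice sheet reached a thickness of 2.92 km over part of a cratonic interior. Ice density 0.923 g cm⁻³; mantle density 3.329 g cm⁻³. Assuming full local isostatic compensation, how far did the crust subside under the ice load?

0.81 km

By Archimedes' principle applied to the lithosphere: the ice load ρ_ice t is balanced by mantle displaced below, ρ_m s.
s = t ρ_ice / ρ_m = 2.92 km × 0.923/3.329 = 0.81 km.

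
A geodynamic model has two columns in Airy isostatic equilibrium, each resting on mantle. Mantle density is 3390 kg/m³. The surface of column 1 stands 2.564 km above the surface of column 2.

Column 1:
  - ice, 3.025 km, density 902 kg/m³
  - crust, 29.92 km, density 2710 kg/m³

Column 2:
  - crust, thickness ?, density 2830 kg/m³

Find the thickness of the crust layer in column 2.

34.2 km

Take the compensation level at the base of the deeper column (depth z_c below the surface of column 1) and equate Σ ρ_i t_i down to z_c; mantle fills any gap and the z_c terms cancel.
Column 1: 3.025×902 + 29.92×2710 + (z_c − 32.945)×3390
Column 2: 2.564×0 + x×2830 + (z_c − 2.564 − 0 − x)×3390
The z_c×3390 term appears on both sides and cancels. Collect the known terms of each column as K = Σ(ρt)_known − 3390 × (depth of known layers): K_1 = 83811.75 − 3390×32.945 = −27871.8; K_2 = 0 − 3390×(2.564 + 0) = −8691.96.
Balance: K_1 = K_2 − x×(3390 − 2830), so x = (K_2 − K_1)/(3390 − 2830) = 19179.8/560 = 34.2 km.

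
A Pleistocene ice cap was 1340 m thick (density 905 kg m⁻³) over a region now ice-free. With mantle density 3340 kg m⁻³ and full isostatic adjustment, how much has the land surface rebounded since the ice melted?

Removing the load lets mantle flow back in; uplift u satisfies ρ_ice t = ρ_m u.
u = t ρ_ice/ρ_m = 1340 m × 905/3340 = 363 m.

363 m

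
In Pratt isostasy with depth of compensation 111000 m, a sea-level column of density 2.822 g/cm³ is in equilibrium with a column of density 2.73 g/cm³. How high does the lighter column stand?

ρ_ref D = ρ (D + h) → h = D (ρ_ref − ρ)/ρ.
h = 111000 m × (2.822 − 2.73)/2.73 = 3740 m.

3740 m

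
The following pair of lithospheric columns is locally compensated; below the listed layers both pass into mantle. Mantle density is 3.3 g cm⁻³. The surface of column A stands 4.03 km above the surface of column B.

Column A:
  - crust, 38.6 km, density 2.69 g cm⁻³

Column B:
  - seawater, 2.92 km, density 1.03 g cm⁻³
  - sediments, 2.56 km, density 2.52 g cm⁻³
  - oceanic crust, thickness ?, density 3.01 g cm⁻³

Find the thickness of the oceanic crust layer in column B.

5.59 km

Take the compensation level at the base of the deeper column (depth z_c below the surface of column A) and equate Σ ρ_i t_i down to z_c; mantle fills any gap and the z_c terms cancel.
Column A: 38.6×2.69 + (z_c − 38.6)×3.3
Column B: 4.03×0 + 2.92×1.03 + 2.56×2.52 + x×3.01 + (z_c − 4.03 − 5.48 − x)×3.3
The z_c×3.3 term appears on both sides and cancels. Collect the known terms of each column as K = Σ(ρt)_known − 3.3 × (depth of known layers): K_A = 103.834 − 3.3×38.6 = −23.546; K_B = 9.4588 − 3.3×(4.03 + 5.48) = −21.9242.
Balance: K_A = K_B − x×(3.3 − 3.01), so x = (K_B − K_A)/(3.3 − 3.01) = 1.6218/0.29 = 5.59 km.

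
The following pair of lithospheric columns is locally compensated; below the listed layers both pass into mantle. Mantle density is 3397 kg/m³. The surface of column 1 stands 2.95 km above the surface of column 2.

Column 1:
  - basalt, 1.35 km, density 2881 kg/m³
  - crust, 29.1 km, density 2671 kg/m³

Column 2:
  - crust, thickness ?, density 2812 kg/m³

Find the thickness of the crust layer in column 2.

20.2 km

Take the compensation level at the base of the deeper column (depth z_c below the surface of column 1) and equate Σ ρ_i t_i down to z_c; mantle fills any gap and the z_c terms cancel.
Column 1: 1.35×2881 + 29.1×2671 + (z_c − 30.45)×3397
Column 2: 2.95×0 + x×2812 + (z_c − 2.95 − 0 − x)×3397
The z_c×3397 term appears on both sides and cancels. Collect the known terms of each column as K = Σ(ρt)_known − 3397 × (depth of known layers): K_1 = 81615.45 − 3397×30.45 = −21823.2; K_2 = 0 − 3397×(2.95 + 0) = −10021.15.
Balance: K_1 = K_2 − x×(3397 − 2812), so x = (K_2 − K_1)/(3397 − 2812) = 11802.1/585 = 20.2 km.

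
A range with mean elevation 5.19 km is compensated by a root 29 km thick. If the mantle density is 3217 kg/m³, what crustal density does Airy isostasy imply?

2730 kg/m³

ρ_c h = (ρ_m − ρ_c) r → ρ_c (h + r) = ρ_m r → ρ_c = ρ_m r / (h + r).
ρ_c = 3217 × 29 km / (5.19 km + 29 km) = 2730 kg/m³.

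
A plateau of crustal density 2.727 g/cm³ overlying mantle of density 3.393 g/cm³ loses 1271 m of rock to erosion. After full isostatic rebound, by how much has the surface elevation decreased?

249 m

Rebound u = e ρ_c/ρ_m = 1271 m × 2.727/3.393 = 1022 m.
Net surface drop = e − u = 1271 m − 1022 m = e (ρ_m − ρ_c)/ρ_m = 249 m.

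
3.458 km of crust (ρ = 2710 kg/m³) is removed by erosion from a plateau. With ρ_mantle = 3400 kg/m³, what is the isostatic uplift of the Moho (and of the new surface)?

Unloading: uplift u = e ρ_c/ρ_m = 3.458 km × 2710/3400 = 2.76 km.

2.76 km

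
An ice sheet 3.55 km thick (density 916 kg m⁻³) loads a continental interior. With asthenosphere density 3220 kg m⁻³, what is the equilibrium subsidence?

For local isostatic compensation: the ice load ρ_ice t is balanced by mantle displaced below, ρ_m s.
s = t ρ_ice / ρ_m = 3.55 km × 916/3220 = 1.01 km.

1.01 km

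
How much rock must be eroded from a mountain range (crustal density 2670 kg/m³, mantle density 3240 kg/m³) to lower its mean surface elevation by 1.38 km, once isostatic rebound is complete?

7.84 km

Net drop Δ = e − u = e − e ρ_c/ρ_m = e (ρ_m − ρ_c)/ρ_m.
e = Δ ρ_m/(ρ_m − ρ_c) = 1.38 km × 3240/570 = 7.84 km.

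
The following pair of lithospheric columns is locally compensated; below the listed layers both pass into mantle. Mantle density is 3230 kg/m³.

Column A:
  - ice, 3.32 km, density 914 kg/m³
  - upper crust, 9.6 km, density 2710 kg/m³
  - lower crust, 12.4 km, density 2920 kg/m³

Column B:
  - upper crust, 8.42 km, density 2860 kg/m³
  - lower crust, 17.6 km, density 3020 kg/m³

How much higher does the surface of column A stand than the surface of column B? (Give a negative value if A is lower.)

3.01 km

For any compensation level in the mantle, the mantle terms cancel and isostasy reduces to e = (Σt_A − Σt_B) − (Σ(ρt)_A − Σ(ρt)_B) / ρ_m.
Σt_A = 25.32 km; Σt_B = 26.02 km; Σ(ρt)_A = 65258.48; Σ(ρt)_B = 77233.2 (in km·kg/m³).
e = (25.32 − 26.02) − (65258.48 − 77233.2) / 3230 = 3.01 km.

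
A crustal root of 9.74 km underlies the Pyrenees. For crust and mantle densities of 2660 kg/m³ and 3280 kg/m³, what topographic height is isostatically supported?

2.27 km

In Airy isostatic equilibrium: ρ_c h = (ρ_m − ρ_c) r.
h = r (ρ_m − ρ_c) / ρ_c = 9.74 km × (3280 − 2660) / 2660 = 2.27 km.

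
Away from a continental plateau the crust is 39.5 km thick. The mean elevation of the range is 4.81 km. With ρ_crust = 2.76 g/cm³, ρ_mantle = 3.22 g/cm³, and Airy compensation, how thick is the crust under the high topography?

Root depth r = h ρ_c / (ρ_m − ρ_c) = 4.81 km × 2.76 / 0.46 = 28.86 km.
Total thickness = T + h + r = 39.5 km + 4.81 km + 28.86 km = 73.2 km.

73.2 km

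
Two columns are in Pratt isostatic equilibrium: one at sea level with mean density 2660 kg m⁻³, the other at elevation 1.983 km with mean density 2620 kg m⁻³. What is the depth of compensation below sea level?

ρ_ref D = ρ (D + h) → D (ρ_ref − ρ) = ρ h.
D = ρ h/(ρ_ref − ρ) = 2620 × 1.983 km/(2660 − 2620) = 130 km.

130 km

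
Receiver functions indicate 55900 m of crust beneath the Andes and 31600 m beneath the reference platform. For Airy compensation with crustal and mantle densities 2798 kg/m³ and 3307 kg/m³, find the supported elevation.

3740 m

Excess crust Δ = 55900 m − 31600 m = 24300 m, split between elevation h and root r with h + r = Δ.
Airy balance ρ_c h = (ρ_m − ρ_c) r gives r = h ρ_c/(ρ_m − ρ_c), so h (1 + ρ_c/(ρ_m − ρ_c)) = Δ, i.e. h = Δ (ρ_m − ρ_c)/ρ_m.
h = 24300 m × 509/3307 = 3740 m.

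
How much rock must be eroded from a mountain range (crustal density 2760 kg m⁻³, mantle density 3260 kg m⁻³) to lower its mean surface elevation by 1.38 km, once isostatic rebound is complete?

Net drop Δ = e − u = e − e ρ_c/ρ_m = e (ρ_m − ρ_c)/ρ_m.
e = Δ ρ_m/(ρ_m − ρ_c) = 1.38 km × 3260/500 = 9 km.

9 km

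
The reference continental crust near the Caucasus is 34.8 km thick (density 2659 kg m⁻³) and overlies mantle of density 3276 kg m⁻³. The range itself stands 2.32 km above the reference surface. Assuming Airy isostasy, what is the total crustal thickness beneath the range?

Root depth r = h ρ_c / (ρ_m − ρ_c) = 2.32 km × 2659 / 617 = 9.998 km.
Total thickness = T + h + r = 34.8 km + 2.32 km + 9.998 km = 47.1 km.

47.1 km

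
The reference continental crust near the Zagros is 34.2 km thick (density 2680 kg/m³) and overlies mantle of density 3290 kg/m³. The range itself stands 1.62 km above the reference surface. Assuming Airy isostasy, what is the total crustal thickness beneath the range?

42.9 km

Root depth r = h ρ_c / (ρ_m − ρ_c) = 1.62 km × 2680 / 610 = 7.117 km.
Total thickness = T + h + r = 34.2 km + 1.62 km + 7.117 km = 42.9 km.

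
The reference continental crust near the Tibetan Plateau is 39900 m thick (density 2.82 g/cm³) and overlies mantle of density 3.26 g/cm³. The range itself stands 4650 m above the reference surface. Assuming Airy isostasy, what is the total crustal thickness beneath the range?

74400 m

Root depth r = h ρ_c / (ρ_m − ρ_c) = 4650 m × 2.82 / 0.44 = 29800 m.
Total thickness = T + h + r = 39900 m + 4650 m + 29800 m = 74400 m.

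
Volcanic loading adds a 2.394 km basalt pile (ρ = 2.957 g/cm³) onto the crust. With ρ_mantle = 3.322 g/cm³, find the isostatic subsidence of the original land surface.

Subaerial loading: s = t ρ_load / ρ_m.
s = 2.394 km × 2.957/3.322 = 2.13 km.

2.13 km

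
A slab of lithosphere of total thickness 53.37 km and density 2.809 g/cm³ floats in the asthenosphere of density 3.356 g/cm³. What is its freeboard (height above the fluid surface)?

Floating equilibrium: submerged depth d = t ρ_obj/ρ_fluid = 53.37 km × 2.809/3.356 = 44.67 km.
Freeboard = t − d = 53.37 km − 44.67 km = 8.7 km.

8.7 km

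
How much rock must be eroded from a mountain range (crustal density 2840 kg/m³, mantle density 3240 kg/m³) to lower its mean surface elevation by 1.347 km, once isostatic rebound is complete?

Net drop Δ = e − u = e − e ρ_c/ρ_m = e (ρ_m − ρ_c)/ρ_m.
e = Δ ρ_m/(ρ_m − ρ_c) = 1.347 km × 3240/400 = 10.9 km.

10.9 km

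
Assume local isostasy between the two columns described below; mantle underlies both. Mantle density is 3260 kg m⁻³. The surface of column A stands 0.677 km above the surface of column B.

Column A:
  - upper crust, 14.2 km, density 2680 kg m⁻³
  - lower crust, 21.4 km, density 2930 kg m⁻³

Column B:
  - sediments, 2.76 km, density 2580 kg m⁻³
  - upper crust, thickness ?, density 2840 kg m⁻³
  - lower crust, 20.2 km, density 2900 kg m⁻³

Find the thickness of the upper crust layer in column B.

Take the compensation level at the base of the deeper column (depth z_c below the surface of column A) and equate Σ ρ_i t_i down to z_c; mantle fills any gap and the z_c terms cancel.
Column A: 14.2×2680 + 21.4×2930 + (z_c − 35.6)×3260
Column B: 0.677×0 + 2.76×2580 + x×2840 + 20.2×2900 + (z_c − 0.677 − 22.96 − x)×3260
The z_c×3260 term appears on both sides and cancels. Collect the known terms of each column as K = Σ(ρt)_known − 3260 × (depth of known layers): K_A = 100758 − 3260×35.6 = −15298; K_B = 65700.8 − 3260×(0.677 + 22.96) = −11355.82.
Balance: K_A = K_B − x×(3260 − 2840), so x = (K_B − K_A)/(3260 − 2840) = 3942.18/420 = 9.39 km.

9.39 km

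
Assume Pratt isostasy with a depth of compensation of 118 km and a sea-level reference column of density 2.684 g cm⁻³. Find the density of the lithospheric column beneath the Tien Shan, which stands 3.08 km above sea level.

2.62 g cm⁻³

Pratt balance: ρ_ref D = ρ (D + h).
ρ = ρ_ref D/(D + h) = 2.684 × 118 km/(118 km + 3.08 km) = 2.62 g cm⁻³.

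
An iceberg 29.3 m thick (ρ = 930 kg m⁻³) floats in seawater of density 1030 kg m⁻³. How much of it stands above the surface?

Floating equilibrium: submerged depth d = t ρ_obj/ρ_fluid = 29.3 m × 930/1030 = 26.46 m.
Freeboard = t − d = 29.3 m − 26.46 m = 2.84 m.

2.84 m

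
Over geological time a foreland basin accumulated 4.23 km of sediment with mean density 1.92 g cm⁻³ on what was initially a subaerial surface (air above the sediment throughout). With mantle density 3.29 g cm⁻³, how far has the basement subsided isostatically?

2.47 km

Subaerial load: s = t ρ_sed / ρ_m = 4.23 km × 1.92/3.29 = 2.47 km.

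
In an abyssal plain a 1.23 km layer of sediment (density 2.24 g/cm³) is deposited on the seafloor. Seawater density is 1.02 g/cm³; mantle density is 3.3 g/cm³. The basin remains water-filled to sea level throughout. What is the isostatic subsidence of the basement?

Submarine loading: the sediment displaces seawater, and the subsidence is in turn flooded, so s (ρ_m − ρ_w) = t (ρ_sed − ρ_w).
s = 1.23 km × (2.24 − 1.02) / (3.3 − 1.02) = 0.658 km.

0.658 km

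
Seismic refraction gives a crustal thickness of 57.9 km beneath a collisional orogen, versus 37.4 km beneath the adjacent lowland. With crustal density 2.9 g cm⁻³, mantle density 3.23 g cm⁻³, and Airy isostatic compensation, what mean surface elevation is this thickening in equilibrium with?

Excess crust Δ = 57.9 km − 37.4 km = 20.5 km, split between elevation h and root r with h + r = Δ.
Airy balance ρ_c h = (ρ_m − ρ_c) r gives r = h ρ_c/(ρ_m − ρ_c), so h (1 + ρ_c/(ρ_m − ρ_c)) = Δ, i.e. h = Δ (ρ_m − ρ_c)/ρ_m.
h = 20.5 km × 0.33/3.23 = 2.09 km.

2.09 km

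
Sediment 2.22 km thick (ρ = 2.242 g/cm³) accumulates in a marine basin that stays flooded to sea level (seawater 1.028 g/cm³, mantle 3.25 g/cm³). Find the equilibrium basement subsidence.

Submarine loading: the sediment displaces seawater, and the subsidence is in turn flooded, so s (ρ_m − ρ_w) = t (ρ_sed − ρ_w).
s = 2.22 km × (2.242 − 1.028) / (3.25 − 1.028) = 1.21 km.

1.21 km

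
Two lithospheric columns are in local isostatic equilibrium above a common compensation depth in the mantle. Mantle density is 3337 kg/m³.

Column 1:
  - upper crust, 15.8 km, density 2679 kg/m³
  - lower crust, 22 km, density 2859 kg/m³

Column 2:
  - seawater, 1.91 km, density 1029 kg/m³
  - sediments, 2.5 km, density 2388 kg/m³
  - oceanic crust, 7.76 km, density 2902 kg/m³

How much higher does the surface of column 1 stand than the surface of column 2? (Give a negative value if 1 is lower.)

For any compensation level in the mantle, the mantle terms cancel and isostasy reduces to e = (Σt_1 − Σt_2) − (Σ(ρt)_1 − Σ(ρt)_2) / ρ_m.
Σt_1 = 37.8 km; Σt_2 = 12.17 km; Σ(ρt)_1 = 105226.2; Σ(ρt)_2 = 30454.91 (in km·kg/m³).
e = (37.8 − 12.17) − (105226.2 − 30454.91) / 3337 = 3.22 km.

3.22 km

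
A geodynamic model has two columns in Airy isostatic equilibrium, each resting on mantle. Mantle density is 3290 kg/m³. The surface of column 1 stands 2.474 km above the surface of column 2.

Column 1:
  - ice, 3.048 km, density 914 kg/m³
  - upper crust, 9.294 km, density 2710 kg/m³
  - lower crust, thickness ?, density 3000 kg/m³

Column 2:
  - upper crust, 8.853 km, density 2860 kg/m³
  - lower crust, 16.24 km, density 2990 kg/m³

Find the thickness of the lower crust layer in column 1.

Take the compensation level at the base of the deeper column (depth z_c below the surface of column 1) and equate Σ ρ_i t_i down to z_c; mantle fills any gap and the z_c terms cancel.
Column 1: 3.048×914 + 9.294×2710 + x×3000 + (z_c − 12.342 − x)×3290
Column 2: 2.474×0 + 8.853×2860 + 16.24×2990 + (z_c − 2.474 − 25.093)×3290
The z_c×3290 term appears on both sides and cancels. Collect the known terms of each column as K = Σ(ρt)_known − 3290 × (depth of known layers): K_1 = 27972.612 − 3290×12.342 = −12632.568; K_2 = 73877.18 − 3290×(2.474 + 25.093) = −16818.25.
Balance: K_1 − x×(3290 − 3000) = K_2, so x = (K_1 − K_2)/(3290 − 3000) = 4185.68/290 = 14.4 km.

14.4 km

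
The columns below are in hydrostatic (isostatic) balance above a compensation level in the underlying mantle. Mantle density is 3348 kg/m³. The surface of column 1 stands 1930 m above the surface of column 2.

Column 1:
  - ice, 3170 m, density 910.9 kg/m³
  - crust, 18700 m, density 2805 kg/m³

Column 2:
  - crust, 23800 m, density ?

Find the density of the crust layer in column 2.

2870 kg/m³

Take the compensation level at the base of the deeper column (depth z_c below the surface of column 1) and equate Σ ρ_i t_i down to z_c; mantle fills any gap and the z_c terms cancel.
Column 1: 3170×910.9 + 18700×2805 + (z_c − 21870)×3348
Column 2: 1930×0 + 23800×ρ + (z_c − 1930 − 23800)×3348
The z_c×3348 term appears on both sides and cancels. Collect the known terms of each column as K = Σ(ρt)_known − 3348 × (depth of known layers): K_1 = 55341053 − 3348×21870 = −17879707; K_2 = 0 − 3348×(1930 + 23800) = −86144040.
Balance: K_1 = K_2 + 23800×ρ, so ρ = (K_1 − K_2)/23800 = 68264300/23800 = 2870 kg/m³.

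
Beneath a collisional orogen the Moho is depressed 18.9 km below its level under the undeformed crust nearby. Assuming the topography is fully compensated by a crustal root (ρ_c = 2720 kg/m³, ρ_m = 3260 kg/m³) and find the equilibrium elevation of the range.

Balancing pressure at the compensation depth: ρ_c h = (ρ_m − ρ_c) r.
h = r (ρ_m − ρ_c) / ρ_c = 18.9 km × (3260 − 2720) / 2720 = 3.75 km.

3.75 km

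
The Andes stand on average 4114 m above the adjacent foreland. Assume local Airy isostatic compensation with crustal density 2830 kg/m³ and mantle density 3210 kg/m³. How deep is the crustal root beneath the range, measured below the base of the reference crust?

30600 m

By Archimedes' principle applied to the lithosphere: the weight of the topography is balanced by the buoyancy of the root, ρ_c h = (ρ_m − ρ_c) r.
r = h · ρ_c / (ρ_m − ρ_c) = 4114 m × 2830 / (3210 − 2830) = 30600 m.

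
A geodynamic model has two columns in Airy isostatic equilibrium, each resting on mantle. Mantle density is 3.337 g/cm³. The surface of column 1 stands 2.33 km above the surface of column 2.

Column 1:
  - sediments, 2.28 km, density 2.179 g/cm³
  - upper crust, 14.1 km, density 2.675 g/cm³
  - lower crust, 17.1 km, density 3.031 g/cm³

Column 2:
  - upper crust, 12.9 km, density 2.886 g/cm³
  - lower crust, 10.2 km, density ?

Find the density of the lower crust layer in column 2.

2.98 g/cm³

Take the compensation level at the base of the deeper column (depth z_c below the surface of column 1) and equate Σ ρ_i t_i down to z_c; mantle fills any gap and the z_c terms cancel.
Column 1: 2.28×2.179 + 14.1×2.675 + 17.1×3.031 + (z_c − 33.48)×3.337
Column 2: 2.33×0 + 12.9×2.886 + 10.2×ρ + (z_c − 2.33 − 23.1)×3.337
The z_c×3.337 term appears on both sides and cancels. Collect the known terms of each column as K = Σ(ρt)_known − 3.337 × (depth of known layers): K_1 = 94.51572 − 3.337×33.48 = −17.20704; K_2 = 37.2294 − 3.337×(2.33 + 23.1) = −47.63051.
Balance: K_1 = K_2 + 10.2×ρ, so ρ = (K_1 − K_2)/10.2 = 30.4235/10.2 = 2.98 g/cm³.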